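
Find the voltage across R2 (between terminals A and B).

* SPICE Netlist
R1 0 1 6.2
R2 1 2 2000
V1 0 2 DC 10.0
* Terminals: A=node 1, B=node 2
R1 and R2 are in series across V1 (node 0 → node 1 → node 2), and the output A–B is taken across R2, so this is a voltage divider.
Series current: I = V1/(R1 + R2) = 10/(6.2 + 2000) = 10/2006 = 0.004985 A
V_R2 = I × R2 = V1 × R2/(R1 + R2) = 10 × 2000/2006 = 9.969 V

Final answer: 9.969 V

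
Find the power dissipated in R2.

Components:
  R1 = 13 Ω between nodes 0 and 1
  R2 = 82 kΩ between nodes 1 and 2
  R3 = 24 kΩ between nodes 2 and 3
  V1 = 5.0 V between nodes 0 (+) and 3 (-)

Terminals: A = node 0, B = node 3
Nodal analysis, taking node 3 as the 0 V reference.
Source V1 fixes V_0 = 5 V.
KCL at each unknown node (sum of currents leaving = 0; resistances in Ω):
  Node 1: (V_1 - 5)/13 + (V_1 - V_2)/82000 = 0
  Node 2: (V_2 - V_1)/82000 + (V_2 - 0)/24000 = 0
Collecting terms (coefficients in siemens):
  0.07694·V_1 - 0.0000122·V_2 = 0.3846
  0.00005386·V_2 - 0.0000122·V_1 = 0
Determinant D = (0.07694)(0.00005386) - (-0.0000122)(-0.0000122) = 0.000004144
V_1 = [(0.3846)(0.00005386) - (-0.0000122)(0)]/D = 4.999 V
V_2 = [(0.07694)(0) - (0.3846)(-0.0000122)]/D = 1.132 V
I_R2 = (V_1 - V_2)/R2 = (4.999 - 1.132)/82000 = 0.00004716 A
P_R2 = I_R2² × R2 = (0.00004716)² × 82000 = 0.0001824 W

Final answer: 0.0001824 W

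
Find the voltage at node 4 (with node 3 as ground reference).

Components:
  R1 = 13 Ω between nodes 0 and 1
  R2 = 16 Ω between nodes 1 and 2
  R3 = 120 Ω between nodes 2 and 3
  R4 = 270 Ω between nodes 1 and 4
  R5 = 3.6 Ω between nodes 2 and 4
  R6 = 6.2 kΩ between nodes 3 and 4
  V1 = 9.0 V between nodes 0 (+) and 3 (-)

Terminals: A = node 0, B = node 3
Nodal analysis, taking node 3 as the 0 V reference.
Source V1 fixes V_0 = 9 V.
KCL at each unknown node (sum of currents leaving = 0; resistances in Ω):
  Node 1: (V_1 - 9)/13 + (V_1 - V_2)/16 + (V_1 - V_4)/270 = 0
  Node 2: (V_2 - V_1)/16 + (V_2 - 0)/120 + (V_2 - V_4)/3.6 = 0
  Node 4: (V_4 - V_1)/270 + (V_4 - V_2)/3.6 + (V_4 - 0)/6200 = 0
Collecting terms (coefficients in siemens):
  0.1431·V_1 - 0.0625·V_2 - 0.003704·V_4 = 0.6923
  0.3486·V_2 - 0.0625·V_1 - 0.2778·V_4 = 0
  0.2816·V_4 - 0.003704·V_1 - 0.2778·V_2 = 0
Solving these 3 simultaneous equations (Gaussian elimination) gives:
  V_1 = 8.198 V, V_2 = 7.265 V, V_4 = 7.273 V
The requested potential is V_4 = 7.273 V.

Final answer: V_4 = 7.273 V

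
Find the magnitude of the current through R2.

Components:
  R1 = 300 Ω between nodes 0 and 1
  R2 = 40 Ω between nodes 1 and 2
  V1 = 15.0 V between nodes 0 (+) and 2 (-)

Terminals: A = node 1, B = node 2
Nodal analysis, taking node 2 as the 0 V reference.
Source V1 fixes V_0 = 15 V.
KCL at each unknown node (sum of currents leaving = 0; resistances in Ω):
  Node 1: (V_1 - 15)/300 + (V_1 - 0)/40 = 0
Collecting terms: 0.02833 × V_1 = 0.05  =>  V_1 = 1.765 V
I_R2 = (V_1 - V_2)/R2 = (1.765 - 0)/40 = 0.04412 A
|I_R2| = 0.04412 A

Final answer: |I_R2| = 0.04412 A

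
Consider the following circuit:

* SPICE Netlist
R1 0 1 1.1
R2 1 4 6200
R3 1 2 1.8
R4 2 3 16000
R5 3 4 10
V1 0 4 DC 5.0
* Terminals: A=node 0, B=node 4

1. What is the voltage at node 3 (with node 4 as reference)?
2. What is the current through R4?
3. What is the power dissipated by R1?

Nodal analysis, taking node 4 as the 0 V reference.
Source V1 fixes V_0 = 5 V.
KCL at each unknown node (sum of currents leaving = 0; resistances in Ω):
  Node 1: (V_1 - 5)/1.1 + (V_1 - 0)/6200 + (V_1 - V_2)/1.8 = 0
  Node 2: (V_2 - V_1)/1.8 + (V_2 - V_3)/16000 = 0
  Node 3: (V_3 - V_2)/16000 + (V_3 - 0)/10 = 0
Collecting terms (coefficients in siemens):
  1.465·V_1 - 0.5556·V_2 = 4.545
  0.5556·V_2 - 0.5556·V_1 - 0.0000625·V_3 = 0
  0.1001·V_3 - 0.0000625·V_2 = 0
Solving these 3 simultaneous equations (Gaussian elimination) gives:
  V_1 = 4.999 V, V_2 = 4.998 V, V_3 = 0.003122 V
Part 1:
  Read off the nodal solution: V_3 = 0.003122 V
Part 2:
  I_R4 = (V_2 - V_3)/R4 = (4.998 - 0.003122)/16000 = 0.0003122 A
  Magnitude: I_R4 = 0.0003122 A
Part 3:
  I_R1 = (V_0 - V_1)/R1 = (5 - 4.999)/1.1 = 0.001118 A
  P_R1 = I_R1² × R1 = (0.001118)² × 1.1 = 0.000001376 W

Final answers:
1. V_3 = 0.003122 V
2. I_R4 = 0.0003122 A
3. P_R1 = 1.376e-06 W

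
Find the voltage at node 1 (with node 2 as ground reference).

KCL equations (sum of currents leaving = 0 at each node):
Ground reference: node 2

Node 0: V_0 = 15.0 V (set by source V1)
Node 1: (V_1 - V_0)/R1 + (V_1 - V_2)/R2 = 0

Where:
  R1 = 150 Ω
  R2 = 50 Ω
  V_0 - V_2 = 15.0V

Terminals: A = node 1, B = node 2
Nodal analysis, taking node 2 as the 0 V reference.
Source V1 fixes V_0 = 15 V.
KCL at each unknown node (sum of currents leaving = 0; resistances in Ω):
  Node 1: (V_1 - 15)/150 + (V_1 - 0)/50 = 0
Collecting terms: 0.02667 × V_1 = 0.1  =>  V_1 = 3.75 V
The requested potential is V_1 = 3.75 V.

Final answer: V_1 = 3.75 V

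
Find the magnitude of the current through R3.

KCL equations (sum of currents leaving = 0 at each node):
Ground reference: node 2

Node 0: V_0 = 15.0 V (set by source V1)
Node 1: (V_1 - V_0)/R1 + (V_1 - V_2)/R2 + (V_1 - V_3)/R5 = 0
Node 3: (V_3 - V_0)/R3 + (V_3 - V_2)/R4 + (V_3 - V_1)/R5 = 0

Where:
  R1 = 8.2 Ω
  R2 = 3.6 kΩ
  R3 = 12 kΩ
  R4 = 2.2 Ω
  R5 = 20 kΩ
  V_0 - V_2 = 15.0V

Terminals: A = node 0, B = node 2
Nodal analysis, taking node 2 as the 0 V reference.
Source V1 fixes V_0 = 15 V.
KCL at each unknown node (sum of currents leaving = 0; resistances in Ω):
  Node 1: (V_1 - 15)/8.2 + (V_1 - 0)/3600 + (V_1 - V_3)/20000 = 0
  Node 3: (V_3 - 15)/12000 + (V_3 - 0)/2.2 + (V_3 - V_1)/20000 = 0
Collecting terms (coefficients in siemens):
  0.1223·V_1 - 0.00005·V_3 = 1.829
  0.4547·V_3 - 0.00005·V_1 = 0.00125
Determinant D = (0.1223)(0.4547) - (-0.00005)(-0.00005) = 0.0556
V_1 = [(1.829)(0.4547) - (-0.00005)(0.00125)]/D = 14.96 V
V_3 = [(0.1223)(0.00125) - (1.829)(-0.00005)]/D = 0.004394 V
I_R3 = (V_0 - V_3)/R3 = (15 - 0.004394)/12000 = 0.00125 A
|I_R3| = 0.00125 A

Final answer: |I_R3| = 0.00125 A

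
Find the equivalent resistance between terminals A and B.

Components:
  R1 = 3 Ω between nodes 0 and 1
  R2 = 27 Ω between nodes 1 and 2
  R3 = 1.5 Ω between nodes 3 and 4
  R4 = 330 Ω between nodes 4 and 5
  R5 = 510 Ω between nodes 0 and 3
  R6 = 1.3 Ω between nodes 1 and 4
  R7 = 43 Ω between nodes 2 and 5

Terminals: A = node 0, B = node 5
The network is not a plain series/parallel combination. Inject a 1 A test current into terminal A (node 0) and return it from terminal B (node 5); then R_eq = V_A / (1 A).
Nodal analysis, taking node 5 as the 0 V reference.
Current source I_test pushes 1 A into node 0 and draws it out of node 5.
KCL at each unknown node (sum of currents leaving = 0; resistances in Ω):
  Node 0: (V_0 - V_1)/3 + (V_0 - V_3)/510 - 1 = 0
  Node 1: (V_1 - V_0)/3 + (V_1 - V_2)/27 + (V_1 - V_4)/1.3 = 0
  Node 2: (V_2 - V_1)/27 + (V_2 - 0)/43 = 0
  Node 3: (V_3 - V_0)/510 + (V_3 - V_4)/1.5 = 0
  Node 4: (V_4 - V_1)/1.3 + (V_4 - V_3)/1.5 + (V_4 - 0)/330 = 0
Collecting terms (coefficients in siemens):
  0.3353·V_0 - 0.3333·V_1 - 0.001961·V_3 = 1
  1.14·V_1 - 0.3333·V_0 - 0.03704·V_2 - 0.7692·V_4 = 0
  0.06029·V_2 - 0.03704·V_1 = 0
  0.6686·V_3 - 0.001961·V_0 - 0.6667·V_4 = 0
  1.439·V_4 - 0.7692·V_1 - 0.6667·V_3 = 0
Solving these 5 simultaneous equations (Gaussian elimination) gives:
  V_0 = 60.77 V, V_1 = 57.79 V, V_2 = 35.5 V, V_3 = 57.58 V
  V_4 = 57.57 V
R_eq = V_0 / 1 A = 60.77 Ω

Final answer: 60.77 Ω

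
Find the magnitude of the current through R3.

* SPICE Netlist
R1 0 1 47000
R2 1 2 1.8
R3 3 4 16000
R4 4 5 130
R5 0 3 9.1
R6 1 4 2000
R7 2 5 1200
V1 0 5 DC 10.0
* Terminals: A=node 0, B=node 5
Nodal analysis, taking node 5 as the 0 V reference.
Source V1 fixes V_0 = 10 V.
KCL at each unknown node (sum of currents leaving = 0; resistances in Ω):
  Node 1: (V_1 - 10)/47000 + (V_1 - V_2)/1.8 + (V_1 - V_4)/2000 = 0
  Node 2: (V_2 - V_1)/1.8 + (V_2 - 0)/1200 = 0
  Node 3: (V_3 - V_4)/16000 + (V_3 - 10)/9.1 = 0
  Node 4: (V_4 - V_3)/16000 + (V_4 - 0)/130 + (V_4 - V_1)/2000 = 0
Collecting terms (coefficients in siemens):
  0.5561·V_1 - 0.5556·V_2 - 0.0005·V_4 = 0.0002128
  0.5564·V_2 - 0.5556·V_1 = 0
  0.11·V_3 - 0.0000625·V_4 = 1.099
  0.008255·V_4 - 0.0005·V_1 - 0.0000625·V_3 = 0
Solving these 4 simultaneous equations (Gaussian elimination) gives:
  V_1 = 0.1894 V, V_2 = 0.1891 V, V_3 = 9.994 V, V_4 = 0.08714 V
I_R3 = (V_3 - V_4)/R3 = (9.994 - 0.08714)/16000 = 0.0006192 A
|I_R3| = 0.0006192 A

Final answer: |I_R3| = 0.0006192 A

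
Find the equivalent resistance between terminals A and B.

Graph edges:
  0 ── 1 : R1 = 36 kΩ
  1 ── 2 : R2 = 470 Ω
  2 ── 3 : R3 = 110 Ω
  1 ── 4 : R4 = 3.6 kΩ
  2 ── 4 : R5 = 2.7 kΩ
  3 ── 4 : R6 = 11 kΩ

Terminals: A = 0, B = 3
The network is not a plain series/parallel combination. Inject a 1 A test current into terminal A (node 0) and return it from terminal B (node 3); then R_eq = V_A / (1 A).
Nodal analysis, taking node 3 as the 0 V reference.
Current source I_test pushes 1 A into node 0 and draws it out of node 3.
KCL at each unknown node (sum of currents leaving = 0; resistances in Ω):
  Node 0: (V_0 - V_1)/36000 - 1 = 0
  Node 1: (V_1 - V_0)/36000 + (V_1 - V_2)/470 + (V_1 - V_4)/3600 = 0
  Node 2: (V_2 - V_1)/470 + (V_2 - 0)/110 + (V_2 - V_4)/2700 = 0
  Node 4: (V_4 - V_1)/3600 + (V_4 - V_2)/2700 + (V_4 - 0)/11000 = 0
Collecting terms (coefficients in siemens):
  0.00002778·V_0 - 0.00002778·V_1 = 1
  0.002433·V_1 - 0.00002778·V_0 - 0.002128·V_2 - 0.0002778·V_4 = 0
  0.01159·V_2 - 0.002128·V_1 - 0.0003704·V_4 = 0
  0.0007391·V_4 - 0.0002778·V_1 - 0.0003704·V_2 = 0
Solving these 4 simultaneous equations (Gaussian elimination) gives:
  V_0 = 36540 V, V_1 = 540.4 V, V_2 = 107.4 V, V_4 = 257 V
R_eq = V_0 / 1 A = 36540 Ω = 36.54 kΩ

Final answer: 36.54 kΩ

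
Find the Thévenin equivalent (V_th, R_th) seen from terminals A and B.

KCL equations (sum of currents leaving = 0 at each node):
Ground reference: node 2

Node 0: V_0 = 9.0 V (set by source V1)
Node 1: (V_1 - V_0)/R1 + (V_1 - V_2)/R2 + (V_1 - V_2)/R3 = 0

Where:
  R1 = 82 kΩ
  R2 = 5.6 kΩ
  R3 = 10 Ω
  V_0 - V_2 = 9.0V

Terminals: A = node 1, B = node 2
Step 1 — V_th is the open-circuit voltage V_A - V_B (nothing connected across the terminals).
Nodal analysis, taking node 2 as the 0 V reference.
Source V1 fixes V_0 = 9 V.
KCL at each unknown node (sum of currents leaving = 0; resistances in Ω):
  Node 1: (V_1 - 9)/82000 + (V_1 - 0)/5600 + (V_1 - 0)/10 = 0
Collecting terms: 0.1002 × V_1 = 0.0001098  =>  V_1 = 0.001095 V
V_th = V_1 - V_2 = 0.001095 - 0 = 0.001095 V
Step 2 — R_th: zero the source — replace V1 by a short circuit (node 2 merges into node 0) — and find the resistance seen between A (node 1) and B (node 0).
Reduce the network between node 1 (A) and node 0 (B) by series/parallel combination:
  Rp1 = R1 ‖ R2 ‖ R3 (parallel, all between nodes 0 and 1) = 1/(1/82000 + 1/5600 + 1/10) = 9.981 Ω
R_th = 9.981 Ω

Final answer: V_th = 0.001095 V, R_th = 9.981 Ω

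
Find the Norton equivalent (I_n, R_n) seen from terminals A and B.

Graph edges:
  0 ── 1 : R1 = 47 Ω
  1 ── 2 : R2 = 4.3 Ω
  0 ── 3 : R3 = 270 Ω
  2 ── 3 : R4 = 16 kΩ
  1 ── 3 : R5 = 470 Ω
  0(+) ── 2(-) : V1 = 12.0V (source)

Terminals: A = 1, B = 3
Find the Thévenin equivalent first; then I_n = V_th/R_th and R_n = R_th.
Step 1 — V_th is the open-circuit voltage V_A - V_B (nothing connected across the terminals).
Nodal analysis, taking node 2 as the 0 V reference.
Source V1 fixes V_0 = 12 V.
KCL at each unknown node (sum of currents leaving = 0; resistances in Ω):
  Node 1: (V_1 - 12)/47 + (V_1 - 0)/4.3 + (V_1 - V_3)/470 = 0
  Node 3: (V_3 - 12)/270 + (V_3 - 0)/16000 + (V_3 - V_1)/470 = 0
Collecting terms (coefficients in siemens):
  0.256·V_1 - 0.002128·V_3 = 0.2553
  0.005894·V_3 - 0.002128·V_1 = 0.04444
Determinant D = (0.256)(0.005894) - (-0.002128)(-0.002128) = 0.001504
V_1 = [(0.2553)(0.005894) - (-0.002128)(0.04444)]/D = 1.063 V
V_3 = [(0.256)(0.04444) - (0.2553)(-0.002128)]/D = 7.925 V
V_th = V_1 - V_3 = 1.063 - 7.925 = -6.861 V
Step 2 — R_th: zero the source — replace V1 by a short circuit (node 2 merges into node 0) — and find the resistance seen between A (node 1) and B (node 3).
Reduce the network between node 1 (A) and node 3 (B) by series/parallel combination:
  Rp1 = R1 ‖ R2 (parallel, both between nodes 0 and 1) = 1/(1/47 + 1/4.3) = 3.94 Ω
  Rp2 = R3 ‖ R4 (parallel, both between nodes 0 and 3) = 1/(1/270 + 1/16000) = 265.5 Ω
  Rs1 = Rp1 + Rp2 (series, joined only at node 0) = 3.94 + 265.5 = 269.5 Ω
  Rp3 = R5 ‖ Rs1 (parallel, both between nodes 1 and 3) = 1/(1/470 + 1/269.5) = 171.3 Ω
R_th = 171.3 Ω
I_n = V_th/R_th = -6.861/171.3 = -0.04006 A, and R_n = R_th = 171.3 Ω

Final answer: I_n = -0.04006 A, R_n = 171.3 Ω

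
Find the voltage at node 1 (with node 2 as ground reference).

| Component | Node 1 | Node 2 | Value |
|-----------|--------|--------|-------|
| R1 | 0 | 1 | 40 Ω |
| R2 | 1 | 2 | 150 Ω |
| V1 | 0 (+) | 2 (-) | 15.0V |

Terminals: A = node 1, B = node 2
Nodal analysis, taking node 2 as the 0 V reference.
Source V1 fixes V_0 = 15 V.
KCL at each unknown node (sum of currents leaving = 0; resistances in Ω):
  Node 1: (V_1 - 15)/40 + (V_1 - 0)/150 = 0
Collecting terms: 0.03167 × V_1 = 0.375  =>  V_1 = 11.84 V
The requested potential is V_1 = 11.84 V.

Final answer: V_1 = 11.84 V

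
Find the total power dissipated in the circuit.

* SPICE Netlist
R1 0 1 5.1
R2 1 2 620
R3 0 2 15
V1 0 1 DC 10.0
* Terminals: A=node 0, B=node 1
Nodal analysis, taking node 1 as the 0 V reference.
Source V1 fixes V_0 = 10 V.
KCL at each unknown node (sum of currents leaving = 0; resistances in Ω):
  Node 2: (V_2 - 0)/620 + (V_2 - 10)/15 = 0
Collecting terms: 0.06828 × V_2 = 0.6667  =>  V_2 = 9.764 V
Power in each resistor, P = (ΔV)²/R:
  P_R1 = (10 - 0)²/5.1 = 19.61 W
  P_R2 = (0 - 9.764)²/620 = 0.1538 W
  P_R3 = (10 - 9.764)²/15 = 0.00372 W
P_total = P_R1 + P_R2 + P_R3 = 19.77 W

Final answer: 19.77 W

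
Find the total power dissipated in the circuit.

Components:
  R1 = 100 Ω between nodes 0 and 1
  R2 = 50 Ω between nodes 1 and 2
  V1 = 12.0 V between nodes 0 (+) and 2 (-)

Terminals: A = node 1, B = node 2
Nodal analysis, taking node 2 as the 0 V reference.
Source V1 fixes V_0 = 12 V.
KCL at each unknown node (sum of currents leaving = 0; resistances in Ω):
  Node 1: (V_1 - 12)/100 + (V_1 - 0)/50 = 0
Collecting terms: 0.03 × V_1 = 0.12  =>  V_1 = 4 V
Power in each resistor, P = (ΔV)²/R:
  P_R1 = (12 - 4)²/100 = 0.64 W
  P_R2 = (4 - 0)²/50 = 0.32 W
P_total = P_R1 + P_R2 = 0.96 W

Final answer: 0.96 W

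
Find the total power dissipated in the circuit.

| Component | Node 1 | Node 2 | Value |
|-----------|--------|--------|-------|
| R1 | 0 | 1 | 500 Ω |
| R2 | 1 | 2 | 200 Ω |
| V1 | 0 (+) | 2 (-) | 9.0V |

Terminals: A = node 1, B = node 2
Nodal analysis, taking node 2 as the 0 V reference.
Source V1 fixes V_0 = 9 V.
KCL at each unknown node (sum of currents leaving = 0; resistances in Ω):
  Node 1: (V_1 - 9)/500 + (V_1 - 0)/200 = 0
Collecting terms: 0.007 × V_1 = 0.018  =>  V_1 = 2.571 V
Power in each resistor, P = (ΔV)²/R:
  P_R1 = (9 - 2.571)²/500 = 0.08265 W
  P_R2 = (2.571 - 0)²/200 = 0.03306 W
P_total = P_R1 + P_R2 = 0.1157 W

Final answer: 0.1157 W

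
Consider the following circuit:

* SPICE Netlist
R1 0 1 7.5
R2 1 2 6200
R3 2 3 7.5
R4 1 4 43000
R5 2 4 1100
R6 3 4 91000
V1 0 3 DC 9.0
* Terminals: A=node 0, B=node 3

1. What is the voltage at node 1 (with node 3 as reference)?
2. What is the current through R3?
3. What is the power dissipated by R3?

Nodal analysis, taking node 3 as the 0 V reference.
Source V1 fixes V_0 = 9 V.
KCL at each unknown node (sum of currents leaving = 0; resistances in Ω):
  Node 1: (V_1 - 9)/7.5 + (V_1 - V_2)/6200 + (V_1 - V_4)/43000 = 0
  Node 2: (V_2 - V_1)/6200 + (V_2 - 0)/7.5 + (V_2 - V_4)/1100 = 0
  Node 4: (V_4 - V_1)/43000 + (V_4 - V_2)/1100 + (V_4 - 0)/91000 = 0
Collecting terms (coefficients in siemens):
  0.1335·V_1 - 0.0001613·V_2 - 0.00002326·V_4 = 1.2
  0.1344·V_2 - 0.0001613·V_1 - 0.0009091·V_4 = 0
  0.0009433·V_4 - 0.00002326·V_1 - 0.0009091·V_2 = 0
Solving these 3 simultaneous equations (Gaussian elimination) gives:
  V_1 = 8.988 V, V_2 = 0.01236 V, V_4 = 0.2335 V
Part 1:
  Read off the nodal solution: V_1 = 8.988 V
Part 2:
  I_R3 = (V_2 - V_3)/R3 = (0.01236 - 0)/7.5 = 0.001649 A
  Magnitude: I_R3 = 0.001649 A
Part 3:
  I_R3 = (V_2 - V_3)/R3 = (0.01236 - 0)/7.5 = 0.001649 A
  P_R3 = I_R3² × R3 = (0.001649)² × 7.5 = 0.00002039 W

Final answers:
1. V_1 = 8.988 V
2. I_R3 = 0.001649 A
3. P_R3 = 2.039e-05 W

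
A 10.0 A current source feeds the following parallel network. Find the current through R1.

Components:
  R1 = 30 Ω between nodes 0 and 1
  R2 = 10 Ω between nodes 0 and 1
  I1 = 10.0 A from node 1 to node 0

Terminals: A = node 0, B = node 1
All resistors sit directly between nodes 0 and 1, so they are in parallel and share one voltage V; the full source current 10 A splits among them.
1/R_par = 1/30 + 1/10 = 0.1333 S  =>  R_par = 7.5 Ω
V = I × R_par = 10 × 7.5 = 75 V
I_R1 = V/R1 = 75/30 = 2.5 A

Final answer: 2.5 A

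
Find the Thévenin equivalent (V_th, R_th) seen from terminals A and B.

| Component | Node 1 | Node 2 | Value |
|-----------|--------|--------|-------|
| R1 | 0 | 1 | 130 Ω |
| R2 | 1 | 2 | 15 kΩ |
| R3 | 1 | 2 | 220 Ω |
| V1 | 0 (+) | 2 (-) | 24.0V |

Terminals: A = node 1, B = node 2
Step 1 — V_th is the open-circuit voltage V_A - V_B (nothing connected across the terminals).
Nodal analysis, taking node 2 as the 0 V reference.
Source V1 fixes V_0 = 24 V.
KCL at each unknown node (sum of currents leaving = 0; resistances in Ω):
  Node 1: (V_1 - 24)/130 + (V_1 - 0)/15000 + (V_1 - 0)/220 = 0
Collecting terms: 0.0123 × V_1 = 0.1846  =>  V_1 = 15 V
V_th = V_1 - V_2 = 15 - 0 = 15 V
Step 2 — R_th: zero the source — replace V1 by a short circuit (node 2 merges into node 0) — and find the resistance seen between A (node 1) and B (node 0).
Reduce the network between node 1 (A) and node 0 (B) by series/parallel combination:
  Rp1 = R1 ‖ R2 ‖ R3 (parallel, all between nodes 0 and 1) = 1/(1/130 + 1/15000 + 1/220) = 81.27 Ω
R_th = 81.27 Ω

Final answer: V_th = 15 V, R_th = 81.27 Ω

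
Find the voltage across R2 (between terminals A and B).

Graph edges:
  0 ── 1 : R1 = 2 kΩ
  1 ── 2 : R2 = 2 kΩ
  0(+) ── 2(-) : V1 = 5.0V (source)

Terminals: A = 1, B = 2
R1 and R2 are in series across V1 (node 0 → node 1 → node 2), and the output A–B is taken across R2, so this is a voltage divider.
Series current: I = V1/(R1 + R2) = 5/(2000 + 2000) = 5/4000 = 0.00125 A
V_R2 = I × R2 = V1 × R2/(R1 + R2) = 5 × 2000/4000 = 2.5 V

Final answer: 2.5 V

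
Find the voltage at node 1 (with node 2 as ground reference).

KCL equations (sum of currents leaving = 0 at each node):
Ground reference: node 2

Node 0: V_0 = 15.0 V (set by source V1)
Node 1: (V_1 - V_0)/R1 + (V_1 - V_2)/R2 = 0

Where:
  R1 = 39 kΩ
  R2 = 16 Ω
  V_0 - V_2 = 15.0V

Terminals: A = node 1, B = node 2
Nodal analysis, taking node 2 as the 0 V reference.
Source V1 fixes V_0 = 15 V.
KCL at each unknown node (sum of currents leaving = 0; resistances in Ω):
  Node 1: (V_1 - 15)/39000 + (V_1 - 0)/16 = 0
Collecting terms: 0.06253 × V_1 = 0.0003846  =>  V_1 = 0.006151 V
The requested potential is V_1 = 0.006151 V.

Final answer: V_1 = 0.006151 V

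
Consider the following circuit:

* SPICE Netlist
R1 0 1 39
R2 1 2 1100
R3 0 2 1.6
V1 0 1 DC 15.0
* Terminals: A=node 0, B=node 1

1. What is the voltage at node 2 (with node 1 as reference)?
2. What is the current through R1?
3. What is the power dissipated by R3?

Nodal analysis, taking node 1 as the 0 V reference.
Source V1 fixes V_0 = 15 V.
KCL at each unknown node (sum of currents leaving = 0; resistances in Ω):
  Node 2: (V_2 - 0)/1100 + (V_2 - 15)/1.6 = 0
Collecting terms: 0.6259 × V_2 = 9.375  =>  V_2 = 14.98 V
Part 1:
  Read off the nodal solution: V_2 = 14.98 V
Part 2:
  I_R1 = (V_0 - V_1)/R1 = (15 - 0)/39 = 0.3846 A
  Magnitude: I_R1 = 0.3846 A
Part 3:
  I_R3 = (V_0 - V_2)/R3 = (15 - 14.98)/1.6 = 0.01362 A
  P_R3 = I_R3² × R3 = (0.01362)² × 1.6 = 0.0002967 W

Final answers:
1. V_2 = 14.98 V
2. I_R1 = 0.3846 A
3. P_R3 = 0.0002967 W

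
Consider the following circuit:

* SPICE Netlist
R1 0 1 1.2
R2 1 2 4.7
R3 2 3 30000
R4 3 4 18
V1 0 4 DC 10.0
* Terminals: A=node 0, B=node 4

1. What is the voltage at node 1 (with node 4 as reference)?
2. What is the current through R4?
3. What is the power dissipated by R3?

Nodal analysis, taking node 4 as the 0 V reference.
Source V1 fixes V_0 = 10 V.
KCL at each unknown node (sum of currents leaving = 0; resistances in Ω):
  Node 1: (V_1 - 10)/1.2 + (V_1 - V_2)/4.7 = 0
  Node 2: (V_2 - V_1)/4.7 + (V_2 - V_3)/30000 = 0
  Node 3: (V_3 - V_2)/30000 + (V_3 - 0)/18 = 0
Collecting terms (coefficients in siemens):
  1.046·V_1 - 0.2128·V_2 = 8.333
  0.2128·V_2 - 0.2128·V_1 - 0.00003333·V_3 = 0
  0.05559·V_3 - 0.00003333·V_2 = 0
Solving these 3 simultaneous equations (Gaussian elimination) gives:
  V_1 = 10 V, V_2 = 9.998 V, V_3 = 0.005995 V
Part 1:
  Read off the nodal solution: V_1 = 10 V
Part 2:
  I_R4 = (V_3 - V_4)/R4 = (0.005995 - 0)/18 = 0.0003331 A
  Magnitude: I_R4 = 0.0003331 A
Part 3:
  I_R3 = (V_2 - V_3)/R3 = (9.998 - 0.005995)/30000 = 0.0003331 A
  P_R3 = I_R3² × R3 = (0.0003331)² × 30000 = 0.003328 W

Final answers:
1. V_1 = 10 V
2. I_R4 = 0.0003331 A
3. P_R3 = 0.003328 W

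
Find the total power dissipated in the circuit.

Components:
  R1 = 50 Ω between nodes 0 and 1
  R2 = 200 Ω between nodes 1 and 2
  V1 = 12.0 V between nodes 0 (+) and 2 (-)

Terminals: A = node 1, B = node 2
Nodal analysis, taking node 2 as the 0 V reference.
Source V1 fixes V_0 = 12 V.
KCL at each unknown node (sum of currents leaving = 0; resistances in Ω):
  Node 1: (V_1 - 12)/50 + (V_1 - 0)/200 = 0
Collecting terms: 0.025 × V_1 = 0.24  =>  V_1 = 9.6 V
Power in each resistor, P = (ΔV)²/R:
  P_R1 = (12 - 9.6)²/50 = 0.1152 W
  P_R2 = (9.6 - 0)²/200 = 0.4608 W
P_total = P_R1 + P_R2 = 0.576 W

Final answer: 0.576 W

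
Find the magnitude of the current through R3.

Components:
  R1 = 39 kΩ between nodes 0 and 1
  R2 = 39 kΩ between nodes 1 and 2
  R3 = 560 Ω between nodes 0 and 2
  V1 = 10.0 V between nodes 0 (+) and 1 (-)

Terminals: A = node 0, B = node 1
Nodal analysis, taking node 1 as the 0 V reference.
Source V1 fixes V_0 = 10 V.
KCL at each unknown node (sum of currents leaving = 0; resistances in Ω):
  Node 2: (V_2 - 0)/39000 + (V_2 - 10)/560 = 0
Collecting terms: 0.001811 × V_2 = 0.01786  =>  V_2 = 9.858 V
I_R3 = (V_0 - V_2)/R3 = (10 - 9.858)/560 = 0.0002528 A
|I_R3| = 0.0002528 A

Final answer: |I_R3| = 0.0002528 A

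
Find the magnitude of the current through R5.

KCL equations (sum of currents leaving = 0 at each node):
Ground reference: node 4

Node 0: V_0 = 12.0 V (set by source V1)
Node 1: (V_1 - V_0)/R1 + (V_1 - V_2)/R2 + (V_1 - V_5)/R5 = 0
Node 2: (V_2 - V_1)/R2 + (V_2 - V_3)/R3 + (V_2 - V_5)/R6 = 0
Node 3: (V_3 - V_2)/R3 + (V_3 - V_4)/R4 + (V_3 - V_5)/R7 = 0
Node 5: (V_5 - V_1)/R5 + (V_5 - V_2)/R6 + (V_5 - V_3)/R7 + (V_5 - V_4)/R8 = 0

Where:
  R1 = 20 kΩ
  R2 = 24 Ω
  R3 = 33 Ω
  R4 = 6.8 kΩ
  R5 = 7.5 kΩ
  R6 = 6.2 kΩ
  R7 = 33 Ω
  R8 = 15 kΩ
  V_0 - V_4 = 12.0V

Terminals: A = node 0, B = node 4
Nodal analysis, taking node 4 as the 0 V reference.
Source V1 fixes V_0 = 12 V.
KCL at each unknown node (sum of currents leaving = 0; resistances in Ω):
  Node 1: (V_1 - 12)/20000 + (V_1 - V_2)/24 + (V_1 - V_5)/7500 = 0
  Node 2: (V_2 - V_1)/24 + (V_2 - V_3)/33 + (V_2 - V_5)/6200 = 0
  Node 3: (V_3 - V_2)/33 + (V_3 - 0)/6800 + (V_3 - V_5)/33 = 0
  Node 5: (V_5 - V_1)/7500 + (V_5 - V_2)/6200 + (V_5 - V_3)/33 + (V_5 - 0)/15000 = 0
Collecting terms (coefficients in siemens):
  0.04185·V_1 - 0.04167·V_2 - 0.0001333·V_5 = 0.0006
  0.07213·V_2 - 0.04167·V_1 - 0.0303·V_3 - 0.0001613·V_5 = 0
  0.06075·V_3 - 0.0303·V_2 - 0.0303·V_5 = 0
  0.03066·V_5 - 0.0001333·V_1 - 0.0001613·V_2 - 0.0303·V_3 = 0
Solving these 4 simultaneous equations (Gaussian elimination) gives:
  V_1 = 2.298 V, V_2 = 2.287 V, V_3 = 2.271 V, V_5 = 2.266 V
I_R5 = (V_1 - V_5)/R5 = (2.298 - 2.266)/7500 = 0.000004271 A
|I_R5| = 0.000004271 A

Final answer: |I_R5| = 4.271e-06 A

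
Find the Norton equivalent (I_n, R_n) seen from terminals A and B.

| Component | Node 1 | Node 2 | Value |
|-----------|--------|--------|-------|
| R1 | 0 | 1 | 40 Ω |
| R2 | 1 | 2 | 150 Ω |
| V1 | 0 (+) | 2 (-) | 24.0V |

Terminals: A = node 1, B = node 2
Find the Thévenin equivalent first; then I_n = V_th/R_th and R_n = R_th.
Step 1 — V_th is the open-circuit voltage V_A - V_B (nothing connected across the terminals).
Nodal analysis, taking node 2 as the 0 V reference.
Source V1 fixes V_0 = 24 V.
KCL at each unknown node (sum of currents leaving = 0; resistances in Ω):
  Node 1: (V_1 - 24)/40 + (V_1 - 0)/150 = 0
Collecting terms: 0.03167 × V_1 = 0.6  =>  V_1 = 18.95 V
V_th = V_1 - V_2 = 18.95 - 0 = 18.95 V
Step 2 — R_th: zero the source — replace V1 by a short circuit (node 2 merges into node 0) — and find the resistance seen between A (node 1) and B (node 0).
Reduce the network between node 1 (A) and node 0 (B) by series/parallel combination:
  Rp1 = R1 ‖ R2 (parallel, both between nodes 0 and 1) = 1/(1/40 + 1/150) = 31.58 Ω
R_th = 31.58 Ω
I_n = V_th/R_th = 18.95/31.58 = 0.6 A, and R_n = R_th = 31.58 Ω

Final answer: I_n = 0.6 A, R_n = 31.58 Ω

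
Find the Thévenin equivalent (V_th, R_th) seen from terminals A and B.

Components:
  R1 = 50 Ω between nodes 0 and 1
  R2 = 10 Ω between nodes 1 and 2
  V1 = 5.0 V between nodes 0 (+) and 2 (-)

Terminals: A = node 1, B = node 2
Step 1 — V_th is the open-circuit voltage V_A - V_B (nothing connected across the terminals).
Nodal analysis, taking node 2 as the 0 V reference.
Source V1 fixes V_0 = 5 V.
KCL at each unknown node (sum of currents leaving = 0; resistances in Ω):
  Node 1: (V_1 - 5)/50 + (V_1 - 0)/10 = 0
Collecting terms: 0.12 × V_1 = 0.1  =>  V_1 = 0.8333 V
V_th = V_1 - V_2 = 0.8333 - 0 = 0.8333 V
Step 2 — R_th: zero the source — replace V1 by a short circuit (node 2 merges into node 0) — and find the resistance seen between A (node 1) and B (node 0).
Reduce the network between node 1 (A) and node 0 (B) by series/parallel combination:
  Rp1 = R1 ‖ R2 (parallel, both between nodes 0 and 1) = 1/(1/50 + 1/10) = 8.333 Ω
R_th = 8.333 Ω

Final answer: V_th = 0.8333 V, R_th = 8.333 Ω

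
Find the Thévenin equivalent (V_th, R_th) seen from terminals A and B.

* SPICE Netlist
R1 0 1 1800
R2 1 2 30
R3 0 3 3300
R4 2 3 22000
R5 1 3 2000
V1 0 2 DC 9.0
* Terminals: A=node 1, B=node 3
Step 1 — V_th is the open-circuit voltage V_A - V_B (nothing connected across the terminals).
Nodal analysis, taking node 2 as the 0 V reference.
Source V1 fixes V_0 = 9 V.
KCL at each unknown node (sum of currents leaving = 0; resistances in Ω):
  Node 1: (V_1 - 9)/1800 + (V_1 - 0)/30 + (V_1 - V_3)/2000 = 0
  Node 3: (V_3 - 9)/3300 + (V_3 - 0)/22000 + (V_3 - V_1)/2000 = 0
Collecting terms (coefficients in siemens):
  0.03439·V_1 - 0.0005·V_3 = 0.005
  0.0008485·V_3 - 0.0005·V_1 = 0.002727
Determinant D = (0.03439)(0.0008485) - (-0.0005)(-0.0005) = 0.00002893
V_1 = [(0.005)(0.0008485) - (-0.0005)(0.002727)]/D = 0.1938 V
V_3 = [(0.03439)(0.002727) - (0.005)(-0.0005)]/D = 3.328 V
V_th = V_1 - V_3 = 0.1938 - 3.328 = -3.135 V
Step 2 — R_th: zero the source — replace V1 by a short circuit (node 2 merges into node 0) — and find the resistance seen between A (node 1) and B (node 3).
Reduce the network between node 1 (A) and node 3 (B) by series/parallel combination:
  Rp1 = R1 ‖ R2 (parallel, both between nodes 0 and 1) = 1/(1/1800 + 1/30) = 29.51 Ω
  Rp2 = R3 ‖ R4 (parallel, both between nodes 0 and 3) = 1/(1/3300 + 1/22000) = 2870 Ω
  Rs1 = Rp1 + Rp2 (series, joined only at node 0) = 29.51 + 2870 = 2899 Ω
  Rp3 = R5 ‖ Rs1 (parallel, both between nodes 1 and 3) = 1/(1/2000 + 1/2899) = 1184 Ω
R_th = 1.184 kΩ

Final answer: V_th = -3.135 V, R_th = 1.184 kΩ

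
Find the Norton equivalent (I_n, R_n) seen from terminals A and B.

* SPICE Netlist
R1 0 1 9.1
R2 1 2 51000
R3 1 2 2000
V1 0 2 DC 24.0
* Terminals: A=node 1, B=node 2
Find the Thévenin equivalent first; then I_n = V_th/R_th and R_n = R_th.
Step 1 — V_th is the open-circuit voltage V_A - V_B (nothing connected across the terminals).
Nodal analysis, taking node 2 as the 0 V reference.
Source V1 fixes V_0 = 24 V.
KCL at each unknown node (sum of currents leaving = 0; resistances in Ω):
  Node 1: (V_1 - 24)/9.1 + (V_1 - 0)/51000 + (V_1 - 0)/2000 = 0
Collecting terms: 0.1104 × V_1 = 2.637  =>  V_1 = 23.89 V
V_th = V_1 - V_2 = 23.89 - 0 = 23.89 V
Step 2 — R_th: zero the source — replace V1 by a short circuit (node 2 merges into node 0) — and find the resistance seen between A (node 1) and B (node 0).
Reduce the network between node 1 (A) and node 0 (B) by series/parallel combination:
  Rp1 = R1 ‖ R2 ‖ R3 (parallel, all between nodes 0 and 1) = 1/(1/9.1 + 1/51000 + 1/2000) = 9.057 Ω
R_th = 9.057 Ω
I_n = V_th/R_th = 23.89/9.057 = 2.637 A, and R_n = R_th = 9.057 Ω

Final answer: I_n = 2.637 A, R_n = 9.057 Ω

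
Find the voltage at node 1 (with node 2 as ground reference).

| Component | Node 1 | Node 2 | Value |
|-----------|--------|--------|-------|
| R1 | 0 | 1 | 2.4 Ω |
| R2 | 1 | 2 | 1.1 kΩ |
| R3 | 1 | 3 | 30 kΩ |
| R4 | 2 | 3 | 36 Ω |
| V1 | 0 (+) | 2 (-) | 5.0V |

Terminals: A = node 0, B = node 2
Nodal analysis, taking node 2 as the 0 V reference.
Source V1 fixes V_0 = 5 V.
KCL at each unknown node (sum of currents leaving = 0; resistances in Ω):
  Node 1: (V_1 - 5)/2.4 + (V_1 - 0)/1100 + (V_1 - V_3)/30000 = 0
  Node 3: (V_3 - V_1)/30000 + (V_3 - 0)/36 = 0
Collecting terms (coefficients in siemens):
  0.4176·V_1 - 0.00003333·V_3 = 2.083
  0.02781·V_3 - 0.00003333·V_1 = 0
Determinant D = (0.4176)(0.02781) - (-0.00003333)(-0.00003333) = 0.01161
V_1 = [(2.083)(0.02781) - (-0.00003333)(0)]/D = 4.989 V
V_3 = [(0.4176)(0) - (2.083)(-0.00003333)]/D = 0.005979 V
The requested potential is V_1 = 4.989 V.

Final answer: V_1 = 4.989 V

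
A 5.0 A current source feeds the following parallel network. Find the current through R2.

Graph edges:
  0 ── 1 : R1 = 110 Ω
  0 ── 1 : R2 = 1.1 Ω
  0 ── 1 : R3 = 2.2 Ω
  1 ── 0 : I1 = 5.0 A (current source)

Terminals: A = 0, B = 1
All resistors sit directly between nodes 0 and 1, so they are in parallel and share one voltage V; the full source current 5 A splits among them.
1/R_par = 1/110 + 1/1.1 + 1/2.2 = 1.373 S  =>  R_par = 0.7285 Ω
V = I × R_par = 5 × 0.7285 = 3.642 V
I_R2 = V/R2 = 3.642/1.1 = 3.311 A

Final answer: 3.311 A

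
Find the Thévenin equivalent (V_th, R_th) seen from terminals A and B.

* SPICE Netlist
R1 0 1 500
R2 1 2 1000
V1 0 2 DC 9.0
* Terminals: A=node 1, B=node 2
Step 1 — V_th is the open-circuit voltage V_A - V_B (nothing connected across the terminals).
Nodal analysis, taking node 2 as the 0 V reference.
Source V1 fixes V_0 = 9 V.
KCL at each unknown node (sum of currents leaving = 0; resistances in Ω):
  Node 1: (V_1 - 9)/500 + (V_1 - 0)/1000 = 0
Collecting terms: 0.003 × V_1 = 0.018  =>  V_1 = 6 V
V_th = V_1 - V_2 = 6 - 0 = 6 V
Step 2 — R_th: zero the source — replace V1 by a short circuit (node 2 merges into node 0) — and find the resistance seen between A (node 1) and B (node 0).
Reduce the network between node 1 (A) and node 0 (B) by series/parallel combination:
  Rp1 = R1 ‖ R2 (parallel, both between nodes 0 and 1) = 1/(1/500 + 1/1000) = 333.3 Ω
R_th = 333.3 Ω

Final answer: V_th = 6 V, R_th = 333.3 Ω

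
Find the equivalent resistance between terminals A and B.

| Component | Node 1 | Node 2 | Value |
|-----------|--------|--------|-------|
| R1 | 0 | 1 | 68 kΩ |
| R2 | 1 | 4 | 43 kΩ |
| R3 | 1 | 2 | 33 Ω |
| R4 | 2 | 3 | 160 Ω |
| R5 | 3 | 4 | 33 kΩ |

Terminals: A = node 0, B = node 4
Reduce the network between node 0 (A) and node 4 (B) by series/parallel combination:
  Rs1 = R3 + R4 (series, joined only at node 2) = 33 + 160 = 193 Ω
  Rs2 = R5 + Rs1 (series, joined only at node 3) = 33000 + 193 = 33190 Ω
  Rp1 = R2 ‖ Rs2 (parallel, both between nodes 1 and 4) = 1/(1/43000 + 1/33190) = 18730 Ω
  Rs3 = R1 + Rp1 (series, joined only at node 1) = 68000 + 18730 = 86730 Ω
R_eq = 86.73 kΩ

Final answer: 86.73 kΩ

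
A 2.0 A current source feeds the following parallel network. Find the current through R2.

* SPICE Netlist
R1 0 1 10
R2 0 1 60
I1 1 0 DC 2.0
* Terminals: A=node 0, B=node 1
All resistors sit directly between nodes 0 and 1, so they are in parallel and share one voltage V; the full source current 2 A splits among them.
1/R_par = 1/10 + 1/60 = 0.1167 S  =>  R_par = 8.571 Ω
V = I × R_par = 2 × 8.571 = 17.14 V
I_R2 = V/R2 = 17.14/60 = 0.2857 A

Final answer: 0.2857 A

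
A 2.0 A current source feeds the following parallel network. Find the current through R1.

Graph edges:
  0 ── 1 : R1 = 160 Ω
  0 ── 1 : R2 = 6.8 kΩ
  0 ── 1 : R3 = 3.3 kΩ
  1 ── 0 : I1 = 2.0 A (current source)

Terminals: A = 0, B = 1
All resistors sit directly between nodes 0 and 1, so they are in parallel and share one voltage V; the full source current 2 A splits among them.
1/R_par = 1/160 + 1/6800 + 1/3300 = 0.0067 S  =>  R_par = 149.3 Ω
V = I × R_par = 2 × 149.3 = 298.5 V
I_R1 = V/R1 = 298.5/160 = 1.866 A

Final answer: 1.866 A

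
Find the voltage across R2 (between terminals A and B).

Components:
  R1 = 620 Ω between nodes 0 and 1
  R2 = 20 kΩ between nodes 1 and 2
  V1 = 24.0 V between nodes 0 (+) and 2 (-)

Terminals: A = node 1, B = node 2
R1 and R2 are in series across V1 (node 0 → node 1 → node 2), and the output A–B is taken across R2, so this is a voltage divider.
Series current: I = V1/(R1 + R2) = 24/(620 + 20000) = 24/20620 = 0.001164 A
V_R2 = I × R2 = V1 × R2/(R1 + R2) = 24 × 20000/20620 = 23.28 V

Final answer: 23.28 V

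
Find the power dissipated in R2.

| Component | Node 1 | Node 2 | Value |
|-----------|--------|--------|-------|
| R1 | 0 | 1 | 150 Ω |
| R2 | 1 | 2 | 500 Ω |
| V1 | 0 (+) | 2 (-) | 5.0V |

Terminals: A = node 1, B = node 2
Nodal analysis, taking node 2 as the 0 V reference.
Source V1 fixes V_0 = 5 V.
KCL at each unknown node (sum of currents leaving = 0; resistances in Ω):
  Node 1: (V_1 - 5)/150 + (V_1 - 0)/500 = 0
Collecting terms: 0.008667 × V_1 = 0.03333  =>  V_1 = 3.846 V
I_R2 = (V_1 - V_2)/R2 = (3.846 - 0)/500 = 0.007692 A
P_R2 = I_R2² × R2 = (0.007692)² × 500 = 0.02959 W

Final answer: 0.02959 W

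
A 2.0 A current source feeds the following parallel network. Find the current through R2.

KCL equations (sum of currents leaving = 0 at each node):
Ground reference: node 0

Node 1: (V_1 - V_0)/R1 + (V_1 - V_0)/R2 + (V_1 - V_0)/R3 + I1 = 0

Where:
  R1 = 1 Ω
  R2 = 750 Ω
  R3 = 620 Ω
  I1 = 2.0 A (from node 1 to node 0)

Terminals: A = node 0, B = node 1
All resistors sit directly between nodes 0 and 1, so they are in parallel and share one voltage V; the full source current 2 A splits among them.
1/R_par = 1/1 + 1/750 + 1/620 = 1.003 S  =>  R_par = 0.9971 Ω
V = I × R_par = 2 × 0.9971 = 1.994 V
I_R2 = V/R2 = 1.994/750 = 0.002659 A

Final answer: 0.002659 A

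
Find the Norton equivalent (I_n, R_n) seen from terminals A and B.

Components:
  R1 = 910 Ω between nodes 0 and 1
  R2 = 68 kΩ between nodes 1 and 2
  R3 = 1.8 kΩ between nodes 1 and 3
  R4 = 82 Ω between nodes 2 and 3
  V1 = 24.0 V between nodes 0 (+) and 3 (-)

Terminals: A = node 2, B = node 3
Find the Thévenin equivalent first; then I_n = V_th/R_th and R_n = R_th.
Step 1 — V_th is the open-circuit voltage V_A - V_B (nothing connected across the terminals).
Nodal analysis, taking node 3 as the 0 V reference.
Source V1 fixes V_0 = 24 V.
KCL at each unknown node (sum of currents leaving = 0; resistances in Ω):
  Node 1: (V_1 - 24)/910 + (V_1 - V_2)/68000 + (V_1 - 0)/1800 = 0
  Node 2: (V_2 - V_1)/68000 + (V_2 - 0)/82 = 0
Collecting terms (coefficients in siemens):
  0.001669·V_1 - 0.00001471·V_2 = 0.02637
  0.01221·V_2 - 0.00001471·V_1 = 0
Determinant D = (0.001669)(0.01221) - (-0.00001471)(-0.00001471) = 0.00002038
V_1 = [(0.02637)(0.01221) - (-0.00001471)(0)]/D = 15.8 V
V_2 = [(0.001669)(0) - (0.02637)(-0.00001471)]/D = 0.01903 V
V_th = V_2 - V_3 = 0.01903 - 0 = 0.01903 V
Step 2 — R_th: zero the source — replace V1 by a short circuit (node 3 merges into node 0) — and find the resistance seen between A (node 2) and B (node 0).
Reduce the network between node 2 (A) and node 0 (B) by series/parallel combination:
  Rp1 = R1 ‖ R3 (parallel, both between nodes 0 and 1) = 1/(1/910 + 1/1800) = 604.4 Ω
  Rs1 = R2 + Rp1 (series, joined only at node 1) = 68000 + 604.4 = 68600 Ω
  Rp2 = R4 ‖ Rs1 (parallel, both between nodes 0 and 2) = 1/(1/82 + 1/68600) = 81.9 Ω
R_th = 81.9 Ω
I_n = V_th/R_th = 0.01903/81.9 = 0.0002324 A, and R_n = R_th = 81.9 Ω

Final answer: I_n = 0.0002324 A, R_n = 81.9 Ω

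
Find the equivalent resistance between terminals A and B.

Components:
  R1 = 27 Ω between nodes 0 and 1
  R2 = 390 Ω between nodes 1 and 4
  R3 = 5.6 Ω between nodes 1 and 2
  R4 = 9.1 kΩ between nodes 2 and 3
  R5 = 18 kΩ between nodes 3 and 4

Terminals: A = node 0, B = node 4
Reduce the network between node 0 (A) and node 4 (B) by series/parallel combination:
  Rs1 = R3 + R4 (series, joined only at node 2) = 5.6 + 9100 = 9106 Ω
  Rs2 = R5 + Rs1 (series, joined only at node 3) = 18000 + 9106 = 27110 Ω
  Rp1 = R2 ‖ Rs2 (parallel, both between nodes 1 and 4) = 1/(1/390 + 1/27110) = 384.5 Ω
  Rs3 = R1 + Rp1 (series, joined only at node 1) = 27 + 384.5 = 411.5 Ω
R_eq = 411.5 Ω

Final answer: 411.5 Ω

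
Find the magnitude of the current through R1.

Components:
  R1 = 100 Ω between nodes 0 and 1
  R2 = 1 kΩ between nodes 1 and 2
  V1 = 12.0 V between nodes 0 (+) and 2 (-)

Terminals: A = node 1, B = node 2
Nodal analysis, taking node 2 as the 0 V reference.
Source V1 fixes V_0 = 12 V.
KCL at each unknown node (sum of currents leaving = 0; resistances in Ω):
  Node 1: (V_1 - 12)/100 + (V_1 - 0)/1000 = 0
Collecting terms: 0.011 × V_1 = 0.12  =>  V_1 = 10.91 V
I_R1 = (V_0 - V_1)/R1 = (12 - 10.91)/100 = 0.01091 A
|I_R1| = 0.01091 A

Final answer: |I_R1| = 0.01091 A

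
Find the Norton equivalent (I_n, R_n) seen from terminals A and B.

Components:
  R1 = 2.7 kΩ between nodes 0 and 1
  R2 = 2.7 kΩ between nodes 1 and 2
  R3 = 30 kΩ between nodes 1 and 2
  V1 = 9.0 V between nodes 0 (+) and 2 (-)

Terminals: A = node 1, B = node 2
Find the Thévenin equivalent first; then I_n = V_th/R_th and R_n = R_th.
Step 1 — V_th is the open-circuit voltage V_A - V_B (nothing connected across the terminals).
Nodal analysis, taking node 2 as the 0 V reference.
Source V1 fixes V_0 = 9 V.
KCL at each unknown node (sum of currents leaving = 0; resistances in Ω):
  Node 1: (V_1 - 9)/2700 + (V_1 - 0)/2700 + (V_1 - 0)/30000 = 0
Collecting terms: 0.0007741 × V_1 = 0.003333  =>  V_1 = 4.306 V
V_th = V_1 - V_2 = 4.306 - 0 = 4.306 V
Step 2 — R_th: zero the source — replace V1 by a short circuit (node 2 merges into node 0) — and find the resistance seen between A (node 1) and B (node 0).
Reduce the network between node 1 (A) and node 0 (B) by series/parallel combination:
  Rp1 = R1 ‖ R2 ‖ R3 (parallel, all between nodes 0 and 1) = 1/(1/2700 + 1/2700 + 1/30000) = 1292 Ω
R_th = 1.292 kΩ
I_n = V_th/R_th = 4.306/1292 = 0.003333 A, and R_n = R_th = 1.292 kΩ

Final answer: I_n = 0.003333 A, R_n = 1.292 kΩ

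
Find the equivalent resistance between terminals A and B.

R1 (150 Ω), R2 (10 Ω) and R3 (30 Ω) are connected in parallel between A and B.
Reduce the network between node 0 (A) and node 1 (B) by series/parallel combination:
  Rp1 = R1 ‖ R2 ‖ R3 (parallel, all between nodes 0 and 1) = 1/(1/150 + 1/10 + 1/30) = 7.143 Ω
R_eq = 7.143 Ω

Final answer: 7.143 Ω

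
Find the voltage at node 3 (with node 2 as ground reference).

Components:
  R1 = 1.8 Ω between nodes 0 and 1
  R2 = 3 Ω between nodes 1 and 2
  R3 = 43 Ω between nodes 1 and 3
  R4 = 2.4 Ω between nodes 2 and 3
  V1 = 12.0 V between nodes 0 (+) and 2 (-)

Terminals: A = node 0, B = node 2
Nodal analysis, taking node 2 as the 0 V reference.
Source V1 fixes V_0 = 12 V.
KCL at each unknown node (sum of currents leaving = 0; resistances in Ω):
  Node 1: (V_1 - 12)/1.8 + (V_1 - 0)/3 + (V_1 - V_3)/43 = 0
  Node 3: (V_3 - V_1)/43 + (V_3 - 0)/2.4 = 0
Collecting terms (coefficients in siemens):
  0.9121·V_1 - 0.02326·V_3 = 6.667
  0.4399·V_3 - 0.02326·V_1 = 0
Determinant D = (0.9121)(0.4399) - (-0.02326)(-0.02326) = 0.4007
V_1 = [(6.667)(0.4399) - (-0.02326)(0)]/D = 7.319 V
V_3 = [(0.9121)(0) - (6.667)(-0.02326)]/D = 0.3869 V
The requested potential is V_3 = 0.3869 V.

Final answer: V_3 = 0.3869 V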